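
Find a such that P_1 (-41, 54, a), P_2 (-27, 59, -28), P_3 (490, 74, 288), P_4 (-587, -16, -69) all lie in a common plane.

The points are coplanar iff P_1P_2 · (P_1P_3 × P_1P_4) = 0.
Expanding, this is linear in a: (30375)a + (394875) = 0.
So a = -13.

-13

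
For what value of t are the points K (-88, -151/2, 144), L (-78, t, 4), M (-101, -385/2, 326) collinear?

Direction KM = (-13, -117, 182). From the x-coordinate of L, the parameter along the line is τ = (-78 − (-88))/(-13) = -10/13.
Then t = (-151/2) + (-10/13)·(-117) = 29/2.

29/2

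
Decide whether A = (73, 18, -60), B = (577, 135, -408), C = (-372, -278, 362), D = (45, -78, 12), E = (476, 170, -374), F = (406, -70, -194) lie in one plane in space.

No

The plane through A, B, C has normal n = AB × AC = (-53634, -57828, -97119) and equation n·P = 870954.
Checking the remaining points: n·D = 931626, n·E = 961962, n·F = 1113642.
Since n·D = 931626 ≠ 870954, D is off the plane and the points are not all coplanar.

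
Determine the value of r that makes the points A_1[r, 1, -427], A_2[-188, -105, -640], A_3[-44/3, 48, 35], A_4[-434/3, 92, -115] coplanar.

-201

The points are coplanar iff A_1A_2 · (A_1A_3 × A_1A_4) = 0.
Expanding, this is linear in r: (52650)r + (10582650) = 0.
So r = -201.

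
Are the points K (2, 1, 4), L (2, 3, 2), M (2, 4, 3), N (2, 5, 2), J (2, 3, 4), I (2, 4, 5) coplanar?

The plane through K, L, M has normal n = KL × KM = (4, 0, 0) and equation n·P = 8.
Checking the remaining points: n·N = 8, n·J = 8, n·I = 8.
All equal 8, so all 6 points lie in one plane.

Yes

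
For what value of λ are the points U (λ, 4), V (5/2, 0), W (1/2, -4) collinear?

9/2

Collinearity: (U − V) must be parallel to (W − V) = (-2, -4).
Cross-multiplying the components: (λ − 5/2)·(-4) = (4)·(-2).
Solving gives λ = 9/2.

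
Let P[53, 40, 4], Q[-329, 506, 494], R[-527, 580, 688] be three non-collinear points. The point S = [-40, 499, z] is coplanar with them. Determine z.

A normal to the plane is n = PQ × PR = (54144, -22912, 64000).
S lies in the plane iff n · PS = 0.
This gives (64000)z + (-15808000) = 0, so z = 247.

247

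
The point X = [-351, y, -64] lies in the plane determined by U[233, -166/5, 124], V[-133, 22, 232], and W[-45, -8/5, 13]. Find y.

178/5

The plane through U, V, W has equation −9540x − 70650y + 3780z = 591480.
Substituting X: (-70650)y + (3106620) = 591480, so y = 178/5.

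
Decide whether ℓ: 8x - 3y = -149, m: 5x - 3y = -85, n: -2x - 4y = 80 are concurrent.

No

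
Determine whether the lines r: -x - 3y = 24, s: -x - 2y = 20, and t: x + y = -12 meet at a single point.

No

Lines aᵢx + bᵢy = cᵢ with pairwise distinct directions are concurrent exactly when det[aᵢ bᵢ cᵢ] = 0.
Here the determinant is -4.
Nonzero, so no common point exists.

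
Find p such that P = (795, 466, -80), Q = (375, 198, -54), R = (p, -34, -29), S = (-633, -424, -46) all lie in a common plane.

13

Coplanarity ⇔ det[PQ; PR; PS] = 0.
Expanding, this is linear in p: (-14028)p + (182364) = 0.
So p = 13.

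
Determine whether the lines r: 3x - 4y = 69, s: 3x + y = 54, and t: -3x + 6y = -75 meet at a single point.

Yes

Intersecting r and s: solving the 2×2 system gives (x, y) = (19, -3).
Substitute into t: (-3)(19) + (6)(-3) = -75.
This equals -75, so (19, -3) lies on all three lines and they are concurrent.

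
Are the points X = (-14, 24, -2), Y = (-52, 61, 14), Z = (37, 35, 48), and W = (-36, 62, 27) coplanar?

No

The four points are coplanar iff the 3×3 determinant with rows XY, XZ, XW is zero.
Rows: (-38, 37, 16), (51, 11, 50), (-22, 38, 29).
Expanding along the first row: (-38)(-1581) − (37)(2579) + (16)(2180) = -465.
Nonzero ⇒ not coplanar.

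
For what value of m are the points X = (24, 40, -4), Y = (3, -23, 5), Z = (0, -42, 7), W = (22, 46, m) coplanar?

-4

Normal to plane XYZ: n = (45, 15, 210); plane equation n·P = 840.
Requiring n·W = 840: (210)m + (1680) = 840.
So m = -4.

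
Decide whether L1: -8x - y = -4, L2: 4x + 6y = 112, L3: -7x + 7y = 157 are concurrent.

No

Intersecting L1 and L2: solving the 2×2 system gives (x, y) = (-2, 20).
Substitute into L3: (-7)(-2) + (7)(20) = 154.
But L3 requires 157 ≠ 154, so the three lines have no common point.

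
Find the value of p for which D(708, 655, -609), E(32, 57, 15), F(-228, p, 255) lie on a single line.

-173

Collinearity requires DE × DF = 0; each component is linear in p.
The x-component gives (-624)p + (-107952) = 0, so p = -173.
The remaining components then also vanish.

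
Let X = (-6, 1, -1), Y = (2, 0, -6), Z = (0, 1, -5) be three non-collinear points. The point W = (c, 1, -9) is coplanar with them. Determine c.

6

A normal to the plane is n = XY × XZ = (4, 2, 6).
W lies in the plane iff n · XW = 0.
This gives (4)c + (-24) = 0, so c = 6.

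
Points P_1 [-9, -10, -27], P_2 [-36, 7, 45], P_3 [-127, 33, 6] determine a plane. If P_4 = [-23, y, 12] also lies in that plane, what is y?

-1

The plane through P_1, P_2, P_3 has equation −2535x − 7605y + 845z = 76050.
Substituting P_4: (-7605)y + (68445) = 76050, so y = -1.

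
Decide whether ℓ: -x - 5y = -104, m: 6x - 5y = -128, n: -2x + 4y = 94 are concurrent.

Lines aᵢx + bᵢy = cᵢ with pairwise distinct directions are concurrent exactly when det[aᵢ bᵢ cᵢ] = 0.
Here the determinant is 42.
Nonzero, so no common point exists.

No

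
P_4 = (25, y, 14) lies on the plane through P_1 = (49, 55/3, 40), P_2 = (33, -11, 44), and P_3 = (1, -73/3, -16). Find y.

-13/3

Coplanarity requires P_1P_2 · (P_1P_3 × P_1P_4) = 0.
P_1P_2 = (-16, -88/3, 4), P_1P_3 = (-48, -128/3, -56); the triple product is linear in y with coefficient -1088 and constant term -14144/3.
Setting it to zero: y = -13/3.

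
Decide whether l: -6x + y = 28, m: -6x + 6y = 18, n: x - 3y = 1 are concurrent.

Intersecting l and m: solving the 2×2 system gives (x, y) = (-5, -2).
Substitute into n: (1)(-5) + (-3)(-2) = 1.
This equals 1, so (-5, -2) lies on all three lines and they are concurrent.

Yes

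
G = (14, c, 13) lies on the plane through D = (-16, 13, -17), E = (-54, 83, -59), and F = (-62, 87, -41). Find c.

-41

A normal to the plane is n = DE × DF = (1428, 1020, 408).
G lies in the plane iff n · DG = 0.
This gives (1020)c + (41820) = 0, so c = -41.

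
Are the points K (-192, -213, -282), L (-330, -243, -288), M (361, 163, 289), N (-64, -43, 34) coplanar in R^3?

No

The four points are coplanar iff the 3×3 determinant with rows KL, KM, KN is zero.
Rows: (-138, -30, -6), (553, 376, 571), (128, 170, 316).
Expanding along the first row: (-138)(21746) − (-30)(101660) + (-6)(45882) = -226440.
Nonzero ⇒ not coplanar.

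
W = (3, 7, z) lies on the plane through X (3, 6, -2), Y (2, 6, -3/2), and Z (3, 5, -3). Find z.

-1

A normal to the plane is n = XY × XZ = (1/2, -1, 1).
W lies in the plane iff n · XW = 0.
This gives (1)z + (1) = 0, so z = -1.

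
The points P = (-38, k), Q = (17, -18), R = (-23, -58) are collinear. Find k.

-73

The three points are collinear iff det[PQ; PR] = 0.
This determinant is linear in k: (-40)k + (-2920) = 0, so k = -73.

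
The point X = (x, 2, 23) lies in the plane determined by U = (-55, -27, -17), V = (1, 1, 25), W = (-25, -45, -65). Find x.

14

Coplanarity requires UV · (UW × UX) = 0.
UV = (56, 28, 42), UW = (30, -18, -48); the triple product is linear in x with coefficient -588 and constant term 8232.
Setting it to zero: x = 14.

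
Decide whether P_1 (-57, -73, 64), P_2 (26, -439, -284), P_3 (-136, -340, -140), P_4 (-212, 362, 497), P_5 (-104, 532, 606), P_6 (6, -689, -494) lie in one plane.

The plane through P_1, P_2, P_3 has normal n = P_1P_2 × P_1P_3 = (-18252, 44424, -51075) and equation n·P = -5471388.
Checking the remaining points: n·P_4 = -5433363, n·P_5 = -5419674, n·P_6 = -5486598.
Since n·P_4 = -5433363 ≠ -5471388, P_4 is off the plane and the points are not all coplanar.

No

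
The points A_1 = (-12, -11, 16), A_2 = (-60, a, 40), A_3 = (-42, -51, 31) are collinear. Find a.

-75

Collinearity requires A_1A_2 × A_1A_3 = 0; each component is linear in a.
The x-component gives (15)a + (1125) = 0, so a = -75.
The remaining components then also vanish.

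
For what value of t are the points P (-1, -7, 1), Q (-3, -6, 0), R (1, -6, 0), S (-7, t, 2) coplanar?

-8

Normal to plane PQR: n = (0, -4, -4); plane equation n·X = 24.
Requiring n·S = 24: (-4)t + (-8) = 24.
So t = -8.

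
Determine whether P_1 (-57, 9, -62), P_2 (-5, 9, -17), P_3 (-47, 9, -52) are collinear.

No

P_1P_2 = (52, 0, 45), P_1P_3 = (10, 0, 10).
P_1P_2 × P_1P_3 = (0, -70, 0).
The cross product is nonzero, so the points do not lie on one line.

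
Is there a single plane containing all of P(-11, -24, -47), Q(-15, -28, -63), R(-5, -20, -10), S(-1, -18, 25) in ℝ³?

A normal to the plane through P, Q, R is n = PQ × PR = (-84, 52, 8).
The plane has equation n·X = -700. For S: n·S = -652.
-652 ≠ -700, so S is off the plane.

No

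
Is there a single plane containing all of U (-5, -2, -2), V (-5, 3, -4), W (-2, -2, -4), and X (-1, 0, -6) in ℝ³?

A normal to the plane through U, V, W is n = UV × UW = (-10, -6, -15).
The plane has equation n·P = 92. For X: n·X = 100.
100 ≠ 92, so X is off the plane.

No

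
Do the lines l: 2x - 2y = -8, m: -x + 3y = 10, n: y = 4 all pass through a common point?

Intersecting l and m: solving the 2×2 system gives (x, y) = (-1, 3).
Substitute into n: (0)(-1) + (1)(3) = 3.
But n requires 4 ≠ 3, so the three lines have no common point.

No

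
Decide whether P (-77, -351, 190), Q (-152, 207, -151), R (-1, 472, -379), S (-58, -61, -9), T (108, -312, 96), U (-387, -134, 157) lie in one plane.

No

The plane through P, Q, R has normal n = PQ × PR = (-36859, -68591, -104133) and equation n·X = 7128314.
Checking the remaining points: n·S = 7259070, n·T = 7422852, n·U = 7106746.
Since n·S = 7259070 ≠ 7128314, S is off the plane and the points are not all coplanar.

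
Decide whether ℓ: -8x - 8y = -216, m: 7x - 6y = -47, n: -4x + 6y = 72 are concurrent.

Intersecting ℓ and m: solving the 2×2 system gives (x, y) = (115/13, 236/13).
Substitute into n: (-4)(115/13) + (6)(236/13) = 956/13.
But n requires 72 ≠ 956/13, so the three lines have no common point.

No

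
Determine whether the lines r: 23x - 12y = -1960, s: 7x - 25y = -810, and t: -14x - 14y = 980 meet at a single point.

The three lines meet at one point iff the augmented coefficient matrix [aᵢ bᵢ cᵢ] has rank < 3, i.e. its determinant vanishes.
Here the determinant is 0.
It vanishes, so the lines are concurrent at (-80, 10).

Yes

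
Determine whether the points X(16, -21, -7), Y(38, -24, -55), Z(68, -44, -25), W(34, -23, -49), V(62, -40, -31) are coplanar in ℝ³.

The plane through X, Y, Z has normal n = XY × XZ = (-1050, -2100, -350) and equation n·P = 29750.
Checking the remaining points: n·W = 29750, n·V = 29750.
All equal 29750, so all 5 points lie in one plane.

Yes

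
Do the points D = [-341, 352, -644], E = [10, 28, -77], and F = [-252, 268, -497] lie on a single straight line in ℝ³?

DE = (351, -324, 567), DF = (89, -84, 147).
Comparing components 3 and 1: (567)(89) − (351)(147) = -1134 ≠ 0, so DE and DF are not parallel and the points are not collinear.

No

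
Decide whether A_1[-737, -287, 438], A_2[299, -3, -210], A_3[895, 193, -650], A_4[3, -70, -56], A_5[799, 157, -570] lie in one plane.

The plane through A_1, A_2, A_3 has normal n = A_1A_2 × A_1A_3 = (2048, 69632, 33792) and equation n·P = -6692864.
Checking the remaining points: n·A_4 = -6760448, n·A_5 = -6692864.
Since n·A_4 = -6760448 ≠ -6692864, A_4 is off the plane and the points are not all coplanar.

No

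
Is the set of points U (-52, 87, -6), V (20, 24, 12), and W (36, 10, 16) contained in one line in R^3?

Yes

UV = (72, -63, 18), UW = (88, -77, 22).
UV × UW = (0, 0, 0).
The cross product vanishes, so the three points are collinear.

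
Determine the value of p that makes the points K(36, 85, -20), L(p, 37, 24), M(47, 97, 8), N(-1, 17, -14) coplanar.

Normal to plane KMN: n = (1976, -1102, -304); plane equation n·P = -16454.
Requiring n·L = -16454: (1976)p + (-48070) = -16454.
So p = 16.

16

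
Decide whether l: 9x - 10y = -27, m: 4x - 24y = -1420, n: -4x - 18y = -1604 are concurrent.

Yes

Intersecting l and m: solving the 2×2 system gives (x, y) = (77, 72).
Substitute into n: (-4)(77) + (-18)(72) = -1604.
This equals -1604, so (77, 72) lies on all three lines and they are concurrent.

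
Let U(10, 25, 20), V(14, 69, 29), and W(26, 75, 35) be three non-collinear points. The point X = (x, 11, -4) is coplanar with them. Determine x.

-42

A normal to the plane is n = UV × UW = (210, 84, -504).
X lies in the plane iff n · UX = 0.
This gives (210)x + (8820) = 0, so x = -42.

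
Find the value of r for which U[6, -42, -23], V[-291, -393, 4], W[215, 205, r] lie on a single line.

-42

Direction UV = (-297, -351, 27). From the x-coordinate of W, the parameter along the line is τ = (215 − 6)/(-297) = -19/27.
Then r = (-23) + (-19/27)·(27) = -42.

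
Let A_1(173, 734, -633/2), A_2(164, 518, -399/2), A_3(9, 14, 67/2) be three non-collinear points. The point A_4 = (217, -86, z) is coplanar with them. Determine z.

The plane through A_1, A_2, A_3 has equation 8640x − 16038y − 28944z = -1116396.
Substituting A_4: (-28944)z + (3254148) = -1116396, so z = 151.

151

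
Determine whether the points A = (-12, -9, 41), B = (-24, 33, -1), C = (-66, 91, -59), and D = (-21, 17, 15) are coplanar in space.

Yes

A normal to the plane through A, B, C is n = AB × AC = (0, 1068, 1068).
The plane has equation n·P = 34176. For D: n·D = 34176.
Equal, so D lies in the plane and all four are coplanar.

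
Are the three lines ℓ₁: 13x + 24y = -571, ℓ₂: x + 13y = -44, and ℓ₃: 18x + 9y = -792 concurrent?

No

The three lines meet at one point iff the augmented coefficient matrix [aᵢ bᵢ cᵢ] has rank < 3, i.e. its determinant vanishes.
Here the determinant is -225.
Nonzero, so no common point exists.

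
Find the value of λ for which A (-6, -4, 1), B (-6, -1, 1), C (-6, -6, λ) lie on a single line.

Collinearity requires AB × AC = 0; each component is linear in λ.
The x-component gives (3)λ + (-3) = 0, so λ = 1.
The remaining components then also vanish.

1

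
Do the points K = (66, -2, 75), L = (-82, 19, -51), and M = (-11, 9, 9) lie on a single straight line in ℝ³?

No

KL = (-148, 21, -126), KM = (-77, 11, -66).
Comparing components 3 and 1: (-126)(-77) − (-148)(-66) = -66 ≠ 0, so KL and KM are not parallel and the points are not collinear.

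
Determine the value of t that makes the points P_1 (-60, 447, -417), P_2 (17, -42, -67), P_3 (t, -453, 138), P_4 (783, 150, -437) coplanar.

Normal to plane P_1P_2P_4: n = (113730, 296590, 389358); plane equation n·P = -36610356.
Requiring n·P_3 = -36610356: (113730)t + (-80623866) = -36610356.
So t = 387.

387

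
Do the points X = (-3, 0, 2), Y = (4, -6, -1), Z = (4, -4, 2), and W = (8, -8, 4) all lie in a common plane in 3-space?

No

A normal to the plane through X, Y, Z is n = XY × XZ = (-12, -21, 14).
The plane has equation n·P = 64. For W: n·W = 128.
128 ≠ 64, so W is off the plane.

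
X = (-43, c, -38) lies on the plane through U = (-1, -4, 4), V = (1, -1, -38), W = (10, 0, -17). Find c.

-12

Coplanarity requires UV · (UW × UX) = 0.
UV = (2, 3, -42), UW = (11, 4, -21); the triple product is linear in c with coefficient -420 and constant term -5040.
Setting it to zero: c = -12.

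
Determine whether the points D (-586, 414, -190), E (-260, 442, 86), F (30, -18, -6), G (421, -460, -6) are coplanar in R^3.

The four points are coplanar iff the 3×3 determinant with rows DE, DF, DG is zero.
Rows: (326, 28, 276), (616, -432, 184), (1007, -874, 184).
Expanding along the first row: (326)(81328) − (28)(-71944) + (276)(-103360) = 0.
Zero determinant ⇒ coplanar.

Yes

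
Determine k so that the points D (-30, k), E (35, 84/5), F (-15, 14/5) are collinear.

-7/5

Collinearity: (D − E) must be parallel to (F − E) = (-50, -14).
Cross-multiplying the components: (k − 84/5)·(-50) = (-65)·(-14).
Solving gives k = -7/5.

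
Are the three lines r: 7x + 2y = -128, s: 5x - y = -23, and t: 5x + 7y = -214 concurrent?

The three lines meet at one point iff the augmented coefficient matrix [aᵢ bᵢ cᵢ] has rank < 3, i.e. its determinant vanishes.
Here the determinant is -585.
Nonzero, so no common point exists.

No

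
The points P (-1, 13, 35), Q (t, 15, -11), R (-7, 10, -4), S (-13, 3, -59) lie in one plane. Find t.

The points are coplanar iff PQ · (PR × PS) = 0.
Expanding, this is linear in t: (-108)t + (-1404) = 0.
So t = -13.

-13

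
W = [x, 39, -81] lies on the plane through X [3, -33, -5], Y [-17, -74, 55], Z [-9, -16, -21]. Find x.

-29

A normal to the plane is n = XY × XZ = (-364, -1040, -832).
W lies in the plane iff n · XW = 0.
This gives (-364)x + (-10556) = 0, so x = -29.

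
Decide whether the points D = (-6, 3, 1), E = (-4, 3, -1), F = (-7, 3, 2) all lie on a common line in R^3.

Yes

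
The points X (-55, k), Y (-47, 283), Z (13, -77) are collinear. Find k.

331

Collinearity: (X − Y) must be parallel to (Z − Y) = (60, -360).
Cross-multiplying the components: (k − 283)·(60) = (-8)·(-360).
Solving gives k = 331.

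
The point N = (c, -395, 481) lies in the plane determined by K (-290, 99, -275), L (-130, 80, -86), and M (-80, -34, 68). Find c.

9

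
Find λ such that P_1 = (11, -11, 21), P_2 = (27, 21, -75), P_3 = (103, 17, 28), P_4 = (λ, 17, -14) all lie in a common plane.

67

Normal to plane P_1P_2P_3: n = (2912, -8944, -2496); plane equation n·P = 78000.
Requiring n·P_4 = 78000: (2912)λ + (-117104) = 78000.
So λ = 67.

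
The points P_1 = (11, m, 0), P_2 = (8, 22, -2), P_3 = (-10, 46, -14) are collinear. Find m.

Collinearity requires P_1P_2 × P_1P_3 = 0; each component is linear in m.
The x-component gives (12)m + (-216) = 0, so m = 18.
The remaining components then also vanish.

18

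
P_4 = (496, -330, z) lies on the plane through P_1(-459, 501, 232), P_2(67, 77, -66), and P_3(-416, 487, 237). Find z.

-396

Coplanarity requires P_1P_2 · (P_1P_3 × P_1P_4) = 0.
P_1P_2 = (526, -424, -298), P_1P_3 = (43, -14, 5); the triple product is linear in z with coefficient 10868 and constant term 4303728.
Setting it to zero: z = -396.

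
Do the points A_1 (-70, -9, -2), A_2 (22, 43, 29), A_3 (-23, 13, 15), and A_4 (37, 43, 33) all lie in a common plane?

With A_1 as base: A_1A_2 = (92, 52, 31), A_1A_3 = (47, 22, 17), A_1A_4 = (107, 52, 35).
A_1A_3 × A_1A_4 = (-114, 174, 90).
A_1A_2 · (A_1A_3 × A_1A_4) = 1350.
Since 1350 ≠ 0, the four points are not coplanar.

No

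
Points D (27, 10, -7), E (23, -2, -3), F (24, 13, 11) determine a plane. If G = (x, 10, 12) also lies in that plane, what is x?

Coplanarity requires DE · (DF × DG) = 0.
DE = (-4, -12, 4), DF = (-3, 3, 18); the triple product is linear in x with coefficient -228 and constant term 5244.
Setting it to zero: x = 23.

23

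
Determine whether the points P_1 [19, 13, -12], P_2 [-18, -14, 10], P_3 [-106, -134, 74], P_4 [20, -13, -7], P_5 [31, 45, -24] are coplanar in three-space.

Yes

The plane through P_1, P_2, P_3 has normal n = P_1P_2 × P_1P_3 = (912, 432, 2064) and equation n·P = -1824.
Checking the remaining points: n·P_4 = -1824, n·P_5 = -1824.
All equal -1824, so all 5 points lie in one plane.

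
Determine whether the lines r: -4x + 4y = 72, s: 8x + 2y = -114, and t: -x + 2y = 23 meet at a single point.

No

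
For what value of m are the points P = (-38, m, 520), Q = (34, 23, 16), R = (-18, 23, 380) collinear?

Collinearity requires PQ × PR = 0; each component is linear in m.
The x-component gives (-364)m + (8372) = 0, so m = 23.
The remaining components then also vanish.

23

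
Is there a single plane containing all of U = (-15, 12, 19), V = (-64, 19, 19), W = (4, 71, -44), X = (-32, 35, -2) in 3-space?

A normal to the plane through U, V, W is n = UV × UW = (-441, -3087, -3024).
The plane has equation n·P = -87885. For X: n·X = -87885.
Equal, so X lies in the plane and all four are coplanar.

Yes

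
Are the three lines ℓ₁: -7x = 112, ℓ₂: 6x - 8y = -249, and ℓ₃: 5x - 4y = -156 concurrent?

Intersecting ℓ₁ and ℓ₂: solving the 2×2 system gives (x, y) = (-16, 153/8).
Substitute into ℓ₃: (5)(-16) + (-4)(153/8) = -313/2.
But ℓ₃ requires -156 ≠ -313/2, so the three lines have no common point.

No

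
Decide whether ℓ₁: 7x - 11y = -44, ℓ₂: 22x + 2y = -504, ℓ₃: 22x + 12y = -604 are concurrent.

Yes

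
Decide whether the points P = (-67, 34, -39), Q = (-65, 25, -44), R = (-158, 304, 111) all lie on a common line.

PQ = (2, -9, -5), PR = (-91, 270, 150).
PQ × PR = (0, 155, -279).
The cross product is nonzero, so the points do not lie on one line.

No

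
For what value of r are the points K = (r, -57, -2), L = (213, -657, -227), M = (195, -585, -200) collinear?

Collinearity requires KL × KM = 0; each component is linear in r.
The y-component gives (27)r + (-1701) = 0, so r = 63.
The remaining components then also vanish.

63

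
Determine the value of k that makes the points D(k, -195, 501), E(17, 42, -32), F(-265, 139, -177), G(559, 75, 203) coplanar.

Coplanarity ⇔ det[DE; DF; DG] = 0.
Expanding, this is linear in k: (-27580)k + (30531060) = 0.
So k = 1107.

1107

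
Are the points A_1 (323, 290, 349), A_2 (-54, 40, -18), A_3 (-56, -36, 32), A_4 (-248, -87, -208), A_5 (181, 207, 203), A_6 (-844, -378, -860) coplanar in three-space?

The plane through A_1, A_2, A_3 has normal n = A_1A_2 × A_1A_3 = (-40392, 19584, 28152) and equation n·P = 2457792.
Checking the remaining points: n·A_4 = 2457792, n·A_5 = 2457792, n·A_6 = 2477376.
Since n·A_6 = 2477376 ≠ 2457792, A_6 is off the plane and the points are not all coplanar.

No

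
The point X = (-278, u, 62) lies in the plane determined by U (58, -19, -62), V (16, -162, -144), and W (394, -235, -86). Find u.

397

Coplanarity requires UV · (UW × UX) = 0.
UV = (-42, -143, -82), UW = (336, -216, -24); the triple product is linear in u with coefficient -28560 and constant term 11338320.
Setting it to zero: u = 397.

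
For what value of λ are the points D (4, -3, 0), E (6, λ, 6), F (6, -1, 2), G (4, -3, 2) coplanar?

Normal to plane DFG: n = (4, -4, 0); plane equation n·P = 28.
Requiring n·E = 28: (-4)λ + (24) = 28.
So λ = -1.

-1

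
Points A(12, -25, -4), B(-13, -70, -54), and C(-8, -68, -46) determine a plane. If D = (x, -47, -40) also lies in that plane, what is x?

-8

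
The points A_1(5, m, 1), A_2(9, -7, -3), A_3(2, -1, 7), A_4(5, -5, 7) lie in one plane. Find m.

Coplanarity ⇔ det[A_1A_2; A_1A_3; A_1A_4] = 0.
Expanding, this is linear in m: (-30)m + (-90) = 0.
So m = -3.

-3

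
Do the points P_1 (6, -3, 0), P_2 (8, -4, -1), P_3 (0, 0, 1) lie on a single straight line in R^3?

P_1P_2 = (2, -1, -1), P_1P_3 = (-6, 3, 1).
Comparing components 2 and 3: (-1)(1) − (-1)(3) = 2 ≠ 0, so P_1P_2 and P_1P_3 are not parallel and the points are not collinear.

No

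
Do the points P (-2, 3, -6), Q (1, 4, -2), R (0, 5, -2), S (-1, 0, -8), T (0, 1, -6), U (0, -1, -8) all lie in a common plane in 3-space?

Yes

The plane through P, Q, R has normal n = PQ × PR = (-4, -4, 4) and equation n·X = -28.
Checking the remaining points: n·S = -28, n·T = -28, n·U = -28.
All equal -28, so all 6 points lie in one plane.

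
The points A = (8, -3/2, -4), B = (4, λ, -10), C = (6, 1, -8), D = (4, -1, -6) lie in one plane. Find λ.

2

The points are coplanar iff AB · (AC × AD) = 0.
Expanding, this is linear in λ: (12)λ + (-24) = 0.
So λ = 2.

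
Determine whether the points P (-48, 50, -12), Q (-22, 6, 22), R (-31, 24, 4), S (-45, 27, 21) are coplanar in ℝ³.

No

A normal to the plane through P, Q, R is n = PQ × PR = (180, 162, 72).
The plane has equation n·X = -1404. For S: n·S = -2214.
-2214 ≠ -1404, so S is off the plane.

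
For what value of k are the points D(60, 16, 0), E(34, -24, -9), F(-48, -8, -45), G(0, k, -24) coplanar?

-16

Normal to plane DEF: n = (1584, -198, -3696); plane equation n·P = 91872.
Requiring n·G = 91872: (-198)k + (88704) = 91872.
So k = -16.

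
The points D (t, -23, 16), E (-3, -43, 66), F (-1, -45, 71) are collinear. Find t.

-23

Direction EF = (2, -2, 5). From the y-coordinate of D, the parameter along the line is τ = (-23 − (-43))/(-2) = -10.
Then t = (-3) + (-10)·(2) = -23.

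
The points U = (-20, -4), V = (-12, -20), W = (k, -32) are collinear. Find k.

Collinearity: (W − U) must be parallel to (V − U) = (8, -16).
Cross-multiplying the components: (k − (-20))·(-16) = (-28)·(8).
Solving gives k = -6.

-6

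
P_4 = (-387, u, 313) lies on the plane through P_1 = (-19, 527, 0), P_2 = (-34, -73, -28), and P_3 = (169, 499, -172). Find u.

The plane through P_1, P_2, P_3 has equation 102416x − 7844y + 113220z = -6079692.
Substituting P_4: (-7844)u + (-4197132) = -6079692, so u = 240.

240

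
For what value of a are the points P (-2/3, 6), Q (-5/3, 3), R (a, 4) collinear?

-4/3

The three points are collinear iff det[PQ; PR] = 0.
This determinant is linear in a: (3)a + (4) = 0, so a = -4/3.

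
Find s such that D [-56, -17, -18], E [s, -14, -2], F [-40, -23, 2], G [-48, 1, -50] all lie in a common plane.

The points are coplanar iff DE · (DF × DG) = 0.
Expanding, this is linear in s: (-168)s + (-2016) = 0.
So s = -12.

-12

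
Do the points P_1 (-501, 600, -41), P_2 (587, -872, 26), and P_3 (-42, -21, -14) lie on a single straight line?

No

P_1P_2 = (1088, -1472, 67), P_1P_3 = (459, -621, 27).
Comparing components 2 and 3: (-1472)(27) − (67)(-621) = 1863 ≠ 0, so P_1P_2 and P_1P_3 are not parallel and the points are not collinear.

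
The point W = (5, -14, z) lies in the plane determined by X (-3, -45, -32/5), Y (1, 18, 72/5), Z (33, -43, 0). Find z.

Coplanarity requires XY · (XZ × XW) = 0.
XY = (4, 63, 104/5), XZ = (36, 2, 32/5); the triple product is linear in z with coefficient -2260 and constant term 10848.
Setting it to zero: z = 24/5.

24/5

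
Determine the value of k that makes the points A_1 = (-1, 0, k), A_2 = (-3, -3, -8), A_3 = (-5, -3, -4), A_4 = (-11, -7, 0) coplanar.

Coplanarity ⇔ det[A_1A_2; A_1A_3; A_1A_4] = 0.
Expanding, this is linear in k: (-8)k + (-48) = 0.
So k = -6.

-6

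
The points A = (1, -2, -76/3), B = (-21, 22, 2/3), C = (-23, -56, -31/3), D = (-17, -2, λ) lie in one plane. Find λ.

-22/3

Coplanarity ⇔ det[AB; AC; AD] = 0.
Expanding, this is linear in λ: (1764)λ + (12936) = 0.
So λ = -22/3.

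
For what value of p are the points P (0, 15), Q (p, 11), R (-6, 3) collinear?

-2

The three points are collinear iff det[PQ; PR] = 0.
This determinant is linear in p: (-12)p + (-24) = 0, so p = -2.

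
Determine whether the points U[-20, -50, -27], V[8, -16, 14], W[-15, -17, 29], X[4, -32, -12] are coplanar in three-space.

Yes

A normal to the plane through U, V, W is n = UV × UW = (551, -1363, 754).
The plane has equation n·P = 36772. For X: n·X = 36772.
Equal, so X lies in the plane and all four are coplanar.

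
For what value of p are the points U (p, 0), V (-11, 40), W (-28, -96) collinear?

-16

Collinearity: (U − V) must be parallel to (W − V) = (-17, -136).
Cross-multiplying the components: (p − (-11))·(-136) = (-40)·(-17).
Solving gives p = -16.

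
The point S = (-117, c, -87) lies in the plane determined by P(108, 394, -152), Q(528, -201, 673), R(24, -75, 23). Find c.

Coplanarity requires PQ · (PR × PS) = 0.
PQ = (420, -595, 825), PR = (-84, -469, 175); the triple product is linear in c with coefficient -142800 and constant term -23419200.
Setting it to zero: c = -164.

-164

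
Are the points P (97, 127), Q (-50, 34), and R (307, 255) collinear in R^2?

No

PQ = (-147, -93), PR = (210, 128).
If collinear, PR would be a scalar multiple of PQ. But (-147)·(128) ≠ (-93)·(210) (difference 714), so they are not parallel; the points are not collinear.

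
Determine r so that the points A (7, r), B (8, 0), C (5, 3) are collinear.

Collinearity: (A − B) must be parallel to (C − B) = (-3, 3).
Cross-multiplying the components: (r − 0)·(-3) = (-1)·(3).
Solving gives r = 1.

1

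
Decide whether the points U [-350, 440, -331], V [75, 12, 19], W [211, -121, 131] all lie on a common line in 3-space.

UV = (425, -428, 350), UW = (561, -561, 462).
UV × UW = (-1386, 0, 1683).
The cross product is nonzero, so the points do not lie on one line.

No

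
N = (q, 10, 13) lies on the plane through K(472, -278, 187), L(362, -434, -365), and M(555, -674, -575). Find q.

-1

The plane through K, L, M has equation −99720x − 129636y + 56508z = -462036.
Substituting N: (-99720)q + (-561756) = -462036, so q = -1.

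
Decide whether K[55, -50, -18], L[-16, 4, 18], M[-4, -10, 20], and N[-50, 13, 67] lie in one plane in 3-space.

The four points are coplanar iff the 3×3 determinant with rows KL, KM, KN is zero.
Rows: (-71, 54, 36), (-59, 40, 38), (-105, 63, 85).
Expanding along the first row: (-71)(1006) − (54)(-1025) + (36)(483) = 1312.
Nonzero ⇒ not coplanar.

No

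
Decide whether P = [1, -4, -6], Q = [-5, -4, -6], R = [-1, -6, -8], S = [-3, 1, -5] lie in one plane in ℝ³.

No

A normal to the plane through P, Q, R is n = PQ × PR = (0, -12, 12).
The plane has equation n·X = -24. For S: n·S = -72.
-72 ≠ -24, so S is off the plane.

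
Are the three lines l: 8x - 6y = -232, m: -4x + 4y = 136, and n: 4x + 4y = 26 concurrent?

Intersecting l and m: solving the 2×2 system gives (x, y) = (-14, 20).
Substitute into n: (4)(-14) + (4)(20) = 24.
But n requires 26 ≠ 24, so the three lines have no common point.

No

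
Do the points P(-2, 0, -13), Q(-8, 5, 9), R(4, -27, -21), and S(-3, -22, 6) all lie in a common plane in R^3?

No

With P as base: PQ = (-6, 5, 22), PR = (6, -27, -8), PS = (-1, -22, 19).
PR × PS = (-689, -106, -159).
PQ · (PR × PS) = 106.
Since 106 ≠ 0, the four points are not coplanar.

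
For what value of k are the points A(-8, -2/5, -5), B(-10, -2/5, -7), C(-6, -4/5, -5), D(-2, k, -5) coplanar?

Normal to plane ABC: n = (-4/5, -4, 4/5); plane equation n·P = 4.
Requiring n·D = 4: (-4)k + (-12/5) = 4.
So k = -8/5.

-8/5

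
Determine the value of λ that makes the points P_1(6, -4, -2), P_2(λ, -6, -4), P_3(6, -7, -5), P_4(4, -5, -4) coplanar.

6

Normal to plane P_1P_3P_4: n = (3, 6, -6); plane equation n·P = 6.
Requiring n·P_2 = 6: (3)λ + (-12) = 6.
So λ = 6.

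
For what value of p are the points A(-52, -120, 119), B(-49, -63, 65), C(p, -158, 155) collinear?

Collinearity requires AB × AC = 0; each component is linear in p.
The y-component gives (-54)p + (-2916) = 0, so p = -54.
The remaining components then also vanish.

-54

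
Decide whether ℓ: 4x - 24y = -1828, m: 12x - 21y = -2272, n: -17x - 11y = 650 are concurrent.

No

Intersecting ℓ and m: solving the 2×2 system gives (x, y) = (-1345/17, 3212/51).
Substitute into n: (-17)(-1345/17) + (-11)(3212/51) = 33263/51.
But n requires 650 ≠ 33263/51, so the three lines have no common point.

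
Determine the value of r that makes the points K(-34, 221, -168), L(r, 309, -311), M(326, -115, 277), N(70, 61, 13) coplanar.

-186

The points are coplanar iff KL · (KM × KN) = 0.
Expanding, this is linear in r: (10384)r + (1931424) = 0.
So r = -186.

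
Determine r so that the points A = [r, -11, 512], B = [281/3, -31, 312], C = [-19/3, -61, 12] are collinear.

481/3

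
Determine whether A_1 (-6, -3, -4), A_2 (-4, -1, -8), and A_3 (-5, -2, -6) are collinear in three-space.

Yes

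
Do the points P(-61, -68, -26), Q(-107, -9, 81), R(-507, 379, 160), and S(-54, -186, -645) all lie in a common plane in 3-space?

The four points are coplanar iff the 3×3 determinant with rows PQ, PR, PS is zero.
Rows: (-46, 59, 107), (-446, 447, 186), (7, -118, -619).
Expanding along the first row: (-46)(-254745) − (59)(274772) + (107)(49499) = 803115.
Nonzero ⇒ not coplanar.

No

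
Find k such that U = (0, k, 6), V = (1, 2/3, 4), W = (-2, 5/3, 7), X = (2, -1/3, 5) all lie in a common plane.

2/3

The points are coplanar iff UV · (UW × UX) = 0.
Expanding, this is linear in k: (-6)k + (4) = 0.
So k = 2/3.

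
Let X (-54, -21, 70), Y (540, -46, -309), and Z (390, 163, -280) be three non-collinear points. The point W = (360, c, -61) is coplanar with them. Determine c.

-443

Coplanarity requires XY · (XZ × XW) = 0.
XY = (594, -25, -379), XZ = (444, 184, -350); the triple product is linear in c with coefficient 39624 and constant term 17553432.
Setting it to zero: c = -443.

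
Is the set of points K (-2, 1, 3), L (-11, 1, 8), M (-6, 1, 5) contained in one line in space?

KL = (-9, 0, 5), KM = (-4, 0, 2).
KL × KM = (0, -2, 0).
The cross product is nonzero, so the points do not lie on one line.

No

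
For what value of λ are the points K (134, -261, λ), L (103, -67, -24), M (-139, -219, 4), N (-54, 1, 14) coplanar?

-53

Coplanarity ⇔ det[KL; KM; KN] = 0.
Expanding, this is linear in λ: (40320)λ + (2136960) = 0.
So λ = -53.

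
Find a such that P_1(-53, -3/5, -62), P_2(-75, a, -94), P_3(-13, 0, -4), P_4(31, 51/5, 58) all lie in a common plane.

-2/5

Normal to plane P_1P_3P_4: n = (-2772/5, 72, 1908/5); plane equation n·P = 28404/5.
Requiring n·P_2 = 28404/5: (72)a + (28548/5) = 28404/5.
So a = -2/5.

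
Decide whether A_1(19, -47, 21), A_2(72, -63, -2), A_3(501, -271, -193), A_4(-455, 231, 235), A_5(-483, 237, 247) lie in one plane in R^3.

Yes

The plane through A_1, A_2, A_3 has normal n = A_1A_2 × A_1A_3 = (-1728, 256, -4160) and equation n·P = -132224.
Checking the remaining points: n·A_4 = -132224, n·A_5 = -132224.
All equal -132224, so all 5 points lie in one plane.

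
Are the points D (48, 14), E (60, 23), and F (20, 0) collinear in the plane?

DE = (12, 9), DF = (-28, -14).
If collinear, DF would be a scalar multiple of DE. But (12)·(-14) ≠ (9)·(-28) (difference 84), so they are not parallel; the points are not collinear.

No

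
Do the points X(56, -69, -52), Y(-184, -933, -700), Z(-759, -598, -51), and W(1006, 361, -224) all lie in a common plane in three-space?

Yes

A normal to the plane through X, Y, Z is n = XY × XZ = (-343656, 528360, -577200).
The plane has equation n·P = -25687176. For W: n·W = -25687176.
Equal, so W lies in the plane and all four are coplanar.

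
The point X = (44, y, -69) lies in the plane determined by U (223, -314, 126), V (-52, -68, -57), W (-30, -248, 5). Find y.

The plane through U, V, W has equation −17688x + 13024y + 44088z = -2478872.
Substituting X: (13024)y + (-3820344) = -2478872, so y = 103.

103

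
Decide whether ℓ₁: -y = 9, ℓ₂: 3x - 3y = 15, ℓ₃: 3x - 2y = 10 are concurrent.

Lines aᵢx + bᵢy = cᵢ with pairwise distinct directions are concurrent exactly when det[aᵢ bᵢ cᵢ] = 0.
Here the determinant is 12.
Nonzero, so no common point exists.

No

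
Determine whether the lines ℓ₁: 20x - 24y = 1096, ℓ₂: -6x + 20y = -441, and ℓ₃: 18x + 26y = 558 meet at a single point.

No

Intersecting ℓ₁ and ℓ₂: solving the 2×2 system gives (x, y) = (1417/32, -561/64).
Substitute into ℓ₃: (18)(1417/32) + (26)(-561/64) = 18213/32.
But ℓ₃ requires 558 ≠ 18213/32, so the three lines have no common point.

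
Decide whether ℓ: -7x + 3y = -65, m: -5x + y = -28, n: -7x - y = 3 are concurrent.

No

The three lines meet at one point iff the augmented coefficient matrix [aᵢ bᵢ cᵢ] has rank < 3, i.e. its determinant vanishes.
Here the determinant is 28.
Nonzero, so no common point exists.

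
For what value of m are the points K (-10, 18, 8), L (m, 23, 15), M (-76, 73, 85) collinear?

Collinearity requires KL × KM = 0; each component is linear in m.
The y-component gives (-77)m + (-1232) = 0, so m = -16.
The remaining components then also vanish.

-16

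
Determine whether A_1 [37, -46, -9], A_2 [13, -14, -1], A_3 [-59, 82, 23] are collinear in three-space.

A_1A_2 = (-24, 32, 8), A_1A_3 = (-96, 128, 32).
A_1A_2 × A_1A_3 = (0, 0, 0).
The cross product vanishes, so the three points are collinear.

Yes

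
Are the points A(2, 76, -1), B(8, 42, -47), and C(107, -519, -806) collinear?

AB = (6, -34, -46), AC = (105, -595, -805).
AB × AC = (0, 0, 0).
The cross product vanishes, so the three points are collinear.

Yes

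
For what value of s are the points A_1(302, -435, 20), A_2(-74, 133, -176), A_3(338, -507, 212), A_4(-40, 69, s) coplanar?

-34

The points are coplanar iff A_1A_2 · (A_1A_3 × A_1A_4) = 0.
Expanding, this is linear in s: (6624)s + (225216) = 0.
So s = -34.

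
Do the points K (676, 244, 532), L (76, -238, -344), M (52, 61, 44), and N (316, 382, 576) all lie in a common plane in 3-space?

The four points are coplanar iff the 3×3 determinant with rows KL, KM, KN is zero.
Rows: (-600, -482, -876), (-624, -183, -488), (-360, 138, 44).
Expanding along the first row: (-600)(59292) − (-482)(-203136) + (-876)(-151992) = -341760.
Nonzero ⇒ not coplanar.

No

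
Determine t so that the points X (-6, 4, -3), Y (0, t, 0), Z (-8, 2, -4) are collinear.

10

Collinearity requires XY × XZ = 0; each component is linear in t.
The x-component gives (-1)t + (10) = 0, so t = 10.
The remaining components then also vanish.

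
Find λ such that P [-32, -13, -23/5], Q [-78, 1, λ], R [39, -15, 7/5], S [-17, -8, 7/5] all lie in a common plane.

13/5

Normal to plane PRS: n = (-42, -336, 385); plane equation n·X = 3941.
Requiring n·Q = 3941: (385)λ + (2940) = 3941.
So λ = 13/5.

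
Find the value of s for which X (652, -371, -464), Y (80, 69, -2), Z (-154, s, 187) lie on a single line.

Direction XY = (-572, 440, 462). From the x-coordinate of Z, the parameter along the line is τ = (-154 − 652)/(-572) = 31/22.
Then s = (-371) + 31/22·(440) = 249.

249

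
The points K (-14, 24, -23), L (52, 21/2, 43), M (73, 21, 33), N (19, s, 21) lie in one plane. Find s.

The points are coplanar iff KL · (KM × KN) = 0.
Expanding, this is linear in s: (2046)s + (-24552) = 0.
So s = 12.

12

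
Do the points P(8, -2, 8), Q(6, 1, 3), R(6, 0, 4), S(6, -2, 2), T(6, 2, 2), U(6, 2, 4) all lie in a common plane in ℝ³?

No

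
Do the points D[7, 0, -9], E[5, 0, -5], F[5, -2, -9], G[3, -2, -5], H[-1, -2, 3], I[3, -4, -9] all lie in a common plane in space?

The plane through D, E, F has normal n = DE × DF = (8, -8, 4) and equation n·P = 20.
Checking the remaining points: n·G = 20, n·H = 20, n·I = 20.
All equal 20, so all 6 points lie in one plane.

Yes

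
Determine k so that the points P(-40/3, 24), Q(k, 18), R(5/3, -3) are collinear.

Collinearity: (Q − P) must be parallel to (R − P) = (15, -27).
Cross-multiplying the components: (k − (-40/3))·(-27) = (-6)·(15).
Solving gives k = -10.

-10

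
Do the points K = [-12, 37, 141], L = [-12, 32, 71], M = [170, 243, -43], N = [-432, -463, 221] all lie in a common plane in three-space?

A normal to the plane through K, L, M is n = KL × KM = (15340, -12740, 910).
The plane has equation n·P = -527150. For N: n·N = -527150.
Equal, so N lies in the plane and all four are coplanar.

Yes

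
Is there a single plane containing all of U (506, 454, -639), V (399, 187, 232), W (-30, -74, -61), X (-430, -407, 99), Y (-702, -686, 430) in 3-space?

The plane through U, V, W has normal n = UV × UW = (305562, -405010, -86616) and equation n·P = 26087456.
Checking the remaining points: n·X = 24872426, n·Y = 26087456.
Since n·X = 24872426 ≠ 26087456, X is off the plane and the points are not all coplanar.

No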